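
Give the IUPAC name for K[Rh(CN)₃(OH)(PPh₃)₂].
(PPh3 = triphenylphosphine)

potassium tricyanohydroxobis(triphenylphosphine)rhodate(III)

The 1 potassium counter-ion carries a total charge of +1, so each complex ion is 1−.
Ligand charges: 3×cyano (-1 each), 1×hydroxo (-1 each), 2×triphenylphosphine (neutral); total -4. So Rh + (-4) = 1−, giving Rh = +3.
Ligands are named alphabetically: cyano before hydroxo before triphenylphosphine.
The complex ion is anionic, so rhodium takes the -ate form rhodate(III).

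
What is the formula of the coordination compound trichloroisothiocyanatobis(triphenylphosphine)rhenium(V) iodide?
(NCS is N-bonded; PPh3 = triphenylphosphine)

[ReCl3(NCS)(PPh3)2]I

Ligands: 1 isothiocyanato (NCS, -1), 3 chloro (Cl, -1), 2 triphenylphosphine (PPh3, neutral). Ligand charge sum = -4.
With Re in oxidation state +5, the complex ion is [Re...]^1+.
Charge balance with iodide (-1) requires 1 complex ion per 1 iodide.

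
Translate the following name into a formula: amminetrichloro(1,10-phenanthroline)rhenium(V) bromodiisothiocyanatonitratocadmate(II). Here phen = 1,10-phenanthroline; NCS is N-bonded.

Cation [Re…]: ligand charges -3, Re(V) ⇒ ion charge 2+.
Anion [Cd…]: ligand charges -4, Cd(II) ⇒ ion charge 2−.

[ReCl3(NH3)(phen)][CdBr(NCS)2(NO3)]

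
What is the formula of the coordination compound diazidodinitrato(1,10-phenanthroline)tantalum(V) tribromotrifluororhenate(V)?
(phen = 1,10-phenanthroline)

[Ta(N3)2(NO3)2(phen)][ReBr3F3]

Cation [Ta…]: ligand charges -4, Ta(V) ⇒ ion charge 1+.
Anion [Re…]: ligand charges -6, Re(V) ⇒ ion charge 1−.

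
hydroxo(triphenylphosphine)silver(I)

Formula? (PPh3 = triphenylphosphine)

[Ag(OH)(PPh3)]

Ligands: 1 hydroxo (OH, -1), 1 triphenylphosphine (PPh3, neutral). Ligand charge sum = -1.
With Ag in oxidation state +1, the complex ion is [Ag...].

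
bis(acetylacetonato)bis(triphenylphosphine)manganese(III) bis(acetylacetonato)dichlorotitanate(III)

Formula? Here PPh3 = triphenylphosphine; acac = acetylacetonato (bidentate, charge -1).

Cation [Mn…]: ligand charges -2, Mn(III) ⇒ ion charge 1+.
Anion [Ti…]: ligand charges -4, Ti(III) ⇒ ion charge 1−.

[Mn(acac)2(PPh3)2][Ti(acac)2Cl2]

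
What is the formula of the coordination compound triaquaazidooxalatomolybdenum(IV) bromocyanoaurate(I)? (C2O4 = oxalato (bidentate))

Cation [Mo…]: ligand charges -3, Mo(IV) ⇒ ion charge 1+.
Anion [Au…]: ligand charges -2, Au(I) ⇒ ion charge 1−.

[Mo(C2O4)(H2O)3(N3)][AuBr(CN)]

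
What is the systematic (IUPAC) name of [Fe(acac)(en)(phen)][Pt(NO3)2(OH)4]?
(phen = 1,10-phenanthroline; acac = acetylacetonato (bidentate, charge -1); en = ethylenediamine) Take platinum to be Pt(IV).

Both ions are complex: the cation is named first with the plain metal name, the anion second with the -ate form; each ion's ligands are alphabetised independently.
Pt is given as +4; the anion's ligand charges sum to -6, so the complex anion is 2−.
A 1:1 salt means the cation carries the equal and opposite charge, 2+.
Cation: ligand charges sum to -1; for the ion to be 2+, Fe = +3.

(acetylacetonato)(ethylenediamine)(1,10-phenanthroline)iron(III) tetrahydroxodinitratoplatinate(IV)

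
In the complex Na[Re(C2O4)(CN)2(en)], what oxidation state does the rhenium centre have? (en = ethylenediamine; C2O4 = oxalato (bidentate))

+3

1 sodium outside the brackets (+1 each) → the complex ion is 1−.
Ligand charges: 1×en neutral; 2×CN = -2; 1×C2O4 = -2; sum -4.
Re + (-4) = 1− ⇒ Re is +3.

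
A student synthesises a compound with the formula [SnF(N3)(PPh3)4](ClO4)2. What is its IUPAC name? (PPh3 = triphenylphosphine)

The 2 perchlorate counter-ions carry a total charge of -2, so each complex ion is 2+.
Ligand charges: 4×triphenylphosphine (neutral), 1×fluoro (-1 each), 1×azido (-1 each); total -2. So Sn + (-2) = 2+, giving Sn = +4.
Ligands are named alphabetically: azido before fluoro before triphenylphosphine.

azidofluorotetrakis(triphenylphosphine)tin(IV) perchlorate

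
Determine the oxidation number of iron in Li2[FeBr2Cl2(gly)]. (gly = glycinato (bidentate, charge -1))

+3

2 lithium outside the brackets (+1 each) → the complex ion is 2−.
Ligand charges: 1×gly = -1; 2×Br = -2; 2×Cl = -2; sum -5.
Fe + (-5) = 2− ⇒ Fe is +3.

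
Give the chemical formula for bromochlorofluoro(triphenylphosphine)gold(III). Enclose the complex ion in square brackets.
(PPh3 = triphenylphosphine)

Ligands: 1 bromo (Br, -1), 1 chloro (Cl, -1), 1 triphenylphosphine (PPh3, neutral), 1 fluoro (F, -1). Ligand charge sum = -3.
With Au in oxidation state +3, the complex ion is [Au...].

[AuBrClF(PPh3)]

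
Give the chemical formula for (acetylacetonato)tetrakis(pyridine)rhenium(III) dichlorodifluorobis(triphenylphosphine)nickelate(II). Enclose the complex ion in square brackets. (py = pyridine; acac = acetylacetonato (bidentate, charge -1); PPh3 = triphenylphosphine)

Cation [Re…]: ligand charges -1, Re(III) ⇒ ion charge 2+.
Anion [Ni…]: ligand charges -4, Ni(II) ⇒ ion charge 2−.

[Re(acac)(py)4][NiCl2F2(PPh3)2]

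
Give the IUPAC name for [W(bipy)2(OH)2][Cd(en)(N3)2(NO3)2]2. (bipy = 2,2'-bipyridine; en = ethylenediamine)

Cadmium is always +2 in its complexes; the anion's ligand charges sum to -4, so the complex anion is 2−.
With 2 anions per cation, the cation must be 2×2 = 4+.
Cation: ligand charges sum to -2; for the ion to be 4+, W = +6.

bis(2,2'-bipyridine)dihydroxotungsten(VI) diazido(ethylenediamine)dinitratocadmate(II)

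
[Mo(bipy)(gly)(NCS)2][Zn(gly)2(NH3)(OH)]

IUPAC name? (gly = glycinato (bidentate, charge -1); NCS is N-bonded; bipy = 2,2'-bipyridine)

(2,2'-bipyridine)(glycinato)diisothiocyanatomolybdenum(IV) amminebis(glycinato)hydroxozincate(II)

Both ions are complex: the cation is named first with the plain metal name, the anion second with the -ate form; each ion's ligands are alphabetised independently.
Zinc is always +2 in its complexes; the anion's ligand charges sum to -3, so the complex anion is 1−.
A 1:1 salt means the cation carries the equal and opposite charge, 1+.
Cation: ligand charges sum to -3; for the ion to be 1+, Mo = +4.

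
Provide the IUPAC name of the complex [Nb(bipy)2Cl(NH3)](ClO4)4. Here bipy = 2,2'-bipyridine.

amminebis(2,2'-bipyridine)chloroniobium(V) perchlorate

The 4 perchlorate counter-ions carry a total charge of -4, so each complex ion is 4+.
Ligand charges: 2×2,2'-bipyridine (neutral), 1×chloro (-1 each), 1×ammine (neutral); total -1. So Nb + (-1) = 4+, giving Nb = +5.
Ligands are named alphabetically: ammine before bipyridine before chloro.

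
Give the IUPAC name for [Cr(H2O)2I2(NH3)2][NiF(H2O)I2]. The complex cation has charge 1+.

The complex cation is given as 1+; its ligand charges sum to -2, so Cr = +3.
A 1:1 salt means the anion carries the equal and opposite charge, 1−.
Anion: ligand charges sum to -3; for the ion to be 1−, Ni = +2.

diamminediaquadiiodochromium(III) aquafluorodiiodonickelate(II)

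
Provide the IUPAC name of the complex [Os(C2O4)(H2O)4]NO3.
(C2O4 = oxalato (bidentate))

tetraaquaoxalatoosmium(III) nitrate

The 1 nitrate counter-ion carries a total charge of -1, so each complex ion is 1+.
Ligand charges: 1×oxalato (-2 each), 4×aqua (neutral); total -2. So Os + (-2) = 1+, giving Os = +3.
Ligands are named alphabetically: aqua before oxalato.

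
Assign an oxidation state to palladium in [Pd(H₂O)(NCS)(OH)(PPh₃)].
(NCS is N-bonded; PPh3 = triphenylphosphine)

+2

No counter-ion: the bracketed complex is neutral.
Ligand charges: 1×OH = -1; 1×NCS = -1; 1×PPh3 neutral; 1×H2O neutral; sum -2.
Pd + (-2) = 0 ⇒ Pd is +2.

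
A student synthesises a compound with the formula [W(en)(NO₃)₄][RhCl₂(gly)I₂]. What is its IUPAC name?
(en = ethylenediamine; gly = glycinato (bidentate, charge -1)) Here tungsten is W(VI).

Both ions are complex: the cation is named first with the plain metal name, the anion second with the -ate form; each ion's ligands are alphabetised independently.
W is given as +6; the cation's ligand charges sum to -4, so the complex cation is 2+.
A 1:1 salt means the anion carries the equal and opposite charge, 2−.
Anion: ligand charges sum to -5; for the ion to be 2−, Rh = +3.

(ethylenediamine)tetranitratotungsten(VI) dichloro(glycinato)diiodorhodate(III)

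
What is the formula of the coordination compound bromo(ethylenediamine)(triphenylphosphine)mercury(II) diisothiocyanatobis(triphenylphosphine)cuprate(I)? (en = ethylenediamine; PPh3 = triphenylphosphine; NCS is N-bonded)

Cation [Hg…]: ligand charges -1, Hg(II) ⇒ ion charge 1+.
Anion [Cu…]: ligand charges -2, Cu(I) ⇒ ion charge 1−.
One 1+ cation balances one 1− anion.

[HgBr(en)(PPh3)][Cu(NCS)2(PPh3)2]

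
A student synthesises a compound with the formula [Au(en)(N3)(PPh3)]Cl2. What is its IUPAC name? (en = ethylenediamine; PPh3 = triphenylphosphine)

azido(ethylenediamine)(triphenylphosphine)gold(III) chloride

The 2 chloride counter-ions carry a total charge of -2, so each complex ion is 2+.
Ligand charges: 1×azido (-1 each), 1×ethylenediamine (neutral), 1×triphenylphosphine (neutral); total -1. So Au + (-1) = 2+, giving Au = +3.
Ligands are named alphabetically: azido before ethylenediamine before triphenylphosphine.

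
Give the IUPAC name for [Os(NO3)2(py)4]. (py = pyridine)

dinitratotetrakis(pyridine)osmium(II)

There is no counter-ion, so the complex is neutral overall.
Ligand charges: 4×pyridine (neutral), 2×nitrato (-1 each); total -2. So Os + (-2) = 0, giving Os = +2.
Ligands are named alphabetically: nitrato before pyridine.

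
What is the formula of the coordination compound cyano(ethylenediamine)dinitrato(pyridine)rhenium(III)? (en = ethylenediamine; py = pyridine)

[Re(CN)(en)(NO3)2(py)]

Ligands: 1 cyano (CN, -1), 2 nitrato (NO3, -1), 1 ethylenediamine (en, neutral), 1 pyridine (py, neutral). Ligand charge sum = -3.
With Re in oxidation state +3, the complex ion is [Re...].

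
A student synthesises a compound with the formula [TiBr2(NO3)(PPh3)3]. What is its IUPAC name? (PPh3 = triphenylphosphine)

There is no counter-ion, so the complex is neutral overall.
Ligand charges: 3×triphenylphosphine (neutral), 1×nitrato (-1 each), 2×bromo (-1 each); total -3. So Ti + (-3) = 0, giving Ti = +3.
Ligands are named alphabetically: bromo before nitrato before triphenylphosphine.

dibromonitratotris(triphenylphosphine)titanium(III)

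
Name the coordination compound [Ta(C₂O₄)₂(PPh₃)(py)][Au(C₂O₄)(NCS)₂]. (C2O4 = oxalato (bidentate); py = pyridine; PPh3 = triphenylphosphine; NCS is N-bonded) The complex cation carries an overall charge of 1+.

dioxalato(pyridine)(triphenylphosphine)tantalum(V) diisothiocyanatooxalatoaurate(III)

Both ions are complex: the cation is named first with the plain metal name, the anion second with the -ate form; each ion's ligands are alphabetised independently.
The complex cation is given as 1+; its ligand charges sum to -4, so Ta = +5.
A 1:1 salt means the anion carries the equal and opposite charge, 1−.
Anion: ligand charges sum to -4; for the ion to be 1−, Au = +3.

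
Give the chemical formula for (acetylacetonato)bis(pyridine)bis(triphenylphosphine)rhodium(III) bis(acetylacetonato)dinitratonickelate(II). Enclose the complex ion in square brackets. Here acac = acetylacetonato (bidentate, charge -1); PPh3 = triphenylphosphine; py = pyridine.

Cation [Rh…]: ligand charges -1, Rh(III) ⇒ ion charge 2+.
Anion [Ni…]: ligand charges -4, Ni(II) ⇒ ion charge 2−.

[Rh(acac)(PPh3)2(py)2][Ni(acac)2(NO3)2]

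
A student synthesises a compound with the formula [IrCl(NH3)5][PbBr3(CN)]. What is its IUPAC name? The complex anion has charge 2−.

pentaamminechloroiridium(III) tribromocyanoplumbate(II)

Both ions are complex: the cation is named first with the plain metal name, the anion second with the -ate form; each ion's ligands are alphabetised independently.
The complex anion is given as 2−; its ligand charges sum to -4, so Pb = +2.
A 1:1 salt means the cation carries the equal and opposite charge, 2+.
Cation: ligand charges sum to -1; for the ion to be 2+, Ir = +3.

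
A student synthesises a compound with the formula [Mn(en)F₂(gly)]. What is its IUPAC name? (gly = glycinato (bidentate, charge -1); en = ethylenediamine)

(ethylenediamine)difluoro(glycinato)manganese(III)

There is no counter-ion, so the complex is neutral overall.
Ligand charges: 2×fluoro (-1 each), 1×glycinato (-1 each), 1×ethylenediamine (neutral); total -3. So Mn + (-3) = 0, giving Mn = +3.
Ligands are named alphabetically: ethylenediamine before fluoro before glycinato.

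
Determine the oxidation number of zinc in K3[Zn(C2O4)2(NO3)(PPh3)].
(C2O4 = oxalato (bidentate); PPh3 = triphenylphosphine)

+2

3 potassium outside the brackets (+1 each) → the complex ion is 3−.
Ligand charges: 1×NO3 = -1; 2×C2O4 = -4; 1×PPh3 neutral; sum -5.
Zn + (-5) = 3− ⇒ Zn is +2.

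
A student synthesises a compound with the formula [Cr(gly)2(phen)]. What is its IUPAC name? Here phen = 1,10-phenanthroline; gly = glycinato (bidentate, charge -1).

There is no counter-ion, so the complex is neutral overall.
Ligand charges: 1×1,10-phenanthroline (neutral), 2×glycinato (-1 each); total -2. So Cr + (-2) = 0, giving Cr = +2.
Ligands are named alphabetically: glycinato before phenanthroline.

bis(glycinato)(1,10-phenanthroline)chromium(II)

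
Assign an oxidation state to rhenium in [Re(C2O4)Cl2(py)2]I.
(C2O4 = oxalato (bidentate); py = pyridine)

+5

1 iodide outside the brackets (-1 each) → the complex ion is 1+.
Ligand charges: 1×C2O4 = -2; 2×py neutral; 2×Cl = -2; sum -4.
Re + (-4) = 1+ ⇒ Re is +5.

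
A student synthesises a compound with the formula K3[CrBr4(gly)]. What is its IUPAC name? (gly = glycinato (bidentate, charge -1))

The 3 potassium counter-ions carry a total charge of +3, so each complex ion is 3−.
Ligand charges: 1×glycinato (-1 each), 4×bromo (-1 each); total -5. So Cr + (-5) = 3−, giving Cr = +2.
The complex ion is anionic, so chromium takes the -ate form chromate(II).

potassium tetrabromo(glycinato)chromate(II)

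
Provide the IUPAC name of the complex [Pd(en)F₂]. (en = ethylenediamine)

There is no counter-ion, so the complex is neutral overall.
Ligand charges: 1×ethylenediamine (neutral), 2×fluoro (-1 each); total -2. So Pd + (-2) = 0, giving Pd = +2.
Ligands are named alphabetically: ethylenediamine before fluoro.

(ethylenediamine)difluoropalladium(II)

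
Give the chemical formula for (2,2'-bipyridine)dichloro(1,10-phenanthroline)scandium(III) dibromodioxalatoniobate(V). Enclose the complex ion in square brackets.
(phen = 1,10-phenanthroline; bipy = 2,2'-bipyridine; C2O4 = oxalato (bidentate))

[Sc(bipy)Cl2(phen)][NbBr2(C2O4)2]

Cation [Sc…]: ligand charges -2, Sc(III) ⇒ ion charge 1+.
Anion [Nb…]: ligand charges -6, Nb(V) ⇒ ion charge 1−.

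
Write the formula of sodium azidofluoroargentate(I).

Na[AgF(N3)]

Ligands: 1 fluoro (F, -1), 1 azido (N3, -1). Ligand charge sum = -2.
With Ag in oxidation state +1, the complex ion is [Ag...]^1−.
Charge balance with sodium (+1) requires 1 complex ion per 1 sodium.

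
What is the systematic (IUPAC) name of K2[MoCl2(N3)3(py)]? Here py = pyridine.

The 2 potassium counter-ions carry a total charge of +2, so each complex ion is 2−.
Ligand charges: 2×chloro (-1 each), 3×azido (-1 each), 1×pyridine (neutral); total -5. So Mo + (-5) = 2−, giving Mo = +3.
Ligands are named alphabetically: azido before chloro before pyridine.
The complex ion is anionic, so molybdenum takes the -ate form molybdate(III).

potassium triazidodichloro(pyridine)molybdate(III)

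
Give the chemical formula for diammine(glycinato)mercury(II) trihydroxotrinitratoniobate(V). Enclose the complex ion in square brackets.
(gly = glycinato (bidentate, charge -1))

[Hg(gly)(NH3)2][Nb(NO3)3(OH)3]

Cation [Hg…]: ligand charges -1, Hg(II) ⇒ ion charge 1+.
Anion [Nb…]: ligand charges -6, Nb(V) ⇒ ion charge 1−.
One 1+ cation balances one 1− anion.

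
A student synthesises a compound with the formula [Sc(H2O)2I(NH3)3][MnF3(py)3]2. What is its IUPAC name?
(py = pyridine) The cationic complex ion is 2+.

triamminediaquaiodoscandium(III) trifluorotris(pyridine)manganate(II)

Both ions are complex: the cation is named first with the plain metal name, the anion second with the -ate form; each ion's ligands are alphabetised independently.
The complex cation is given as 2+; its ligand charges sum to -1, so Sc = +3.
With 2 anions per cation, each anion must be 2/2 = 1−.
Anion: ligand charges sum to -3; for the ion to be 1−, Mn = +2.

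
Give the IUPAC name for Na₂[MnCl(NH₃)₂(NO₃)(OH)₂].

sodium diamminechlorodihydroxonitratomanganate(II)

The 2 sodium counter-ions carry a total charge of +2, so each complex ion is 2−.
Ligand charges: 1×nitrato (-1 each), 2×ammine (neutral), 2×hydroxo (-1 each), 1×chloro (-1 each); total -4. So Mn + (-4) = 2−, giving Mn = +2.
Ligands are named alphabetically: ammine before chloro before hydroxo before nitrato.
The complex ion is anionic, so manganese takes the -ate form manganate(II).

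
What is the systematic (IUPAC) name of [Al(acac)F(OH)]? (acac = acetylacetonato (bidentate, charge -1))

(acetylacetonato)fluorohydroxoaluminium(III)

There is no counter-ion, so the complex is neutral overall.
Ligand charges: 1×acetylacetonato (-1 each), 1×fluoro (-1 each), 1×hydroxo (-1 each); total -3. So Al + (-3) = 0, giving Al = +3.
Ligands are named alphabetically: acetylacetonato before fluoro before hydroxo.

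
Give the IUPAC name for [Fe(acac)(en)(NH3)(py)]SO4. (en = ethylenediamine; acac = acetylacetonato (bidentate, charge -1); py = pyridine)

The 1 sulfate counter-ion carries a total charge of -2, so each complex ion is 2+.
Ligand charges: 1×ethylenediamine (neutral), 1×acetylacetonato (-1 each), 1×pyridine (neutral), 1×ammine (neutral); total -1. So Fe + (-1) = 2+, giving Fe = +3.
Ligands are named alphabetically: acetylacetonato before ammine before ethylenediamine before pyridine.

(acetylacetonato)ammine(ethylenediamine)(pyridine)iron(III) sulfate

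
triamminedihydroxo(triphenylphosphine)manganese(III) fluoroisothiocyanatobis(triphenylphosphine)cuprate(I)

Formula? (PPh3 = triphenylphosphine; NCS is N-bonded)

Cation [Mn…]: ligand charges -2, Mn(III) ⇒ ion charge 1+.
Anion [Cu…]: ligand charges -2, Cu(I) ⇒ ion charge 1−.
One 1+ cation balances one 1− anion.

[Mn(NH3)3(OH)2(PPh3)][CuF(NCS)(PPh3)2]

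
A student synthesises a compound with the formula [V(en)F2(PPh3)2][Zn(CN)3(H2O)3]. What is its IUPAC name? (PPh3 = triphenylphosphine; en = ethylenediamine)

Both ions are complex: the cation is named first with the plain metal name, the anion second with the -ate form; each ion's ligands are alphabetised independently.
Zinc is always +2 in its complexes; the anion's ligand charges sum to -3, so the complex anion is 1−.
A 1:1 salt means the cation carries the equal and opposite charge, 1+.
Cation: ligand charges sum to -2; for the ion to be 1+, V = +3.

(ethylenediamine)difluorobis(triphenylphosphine)vanadium(III) triaquatricyanozincate(II)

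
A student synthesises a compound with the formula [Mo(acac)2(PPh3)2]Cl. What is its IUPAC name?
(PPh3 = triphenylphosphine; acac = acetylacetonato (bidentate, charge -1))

The 1 chloride counter-ion carries a total charge of -1, so each complex ion is 1+.
Ligand charges: 2×triphenylphosphine (neutral), 2×acetylacetonato (-1 each); total -2. So Mo + (-2) = 1+, giving Mo = +3.
Ligands are named alphabetically: acetylacetonato before triphenylphosphine.

bis(acetylacetonato)bis(triphenylphosphine)molybdenum(III) chloride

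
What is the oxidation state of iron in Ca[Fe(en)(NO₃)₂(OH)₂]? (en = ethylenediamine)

+2

1 calcium outside the brackets (+2 each) → the complex ion is 2−.
Ligand charges: 1×en neutral; 2×NO3 = -2; 2×OH = -2; sum -4.
Fe + (-4) = 2− ⇒ Fe is +2.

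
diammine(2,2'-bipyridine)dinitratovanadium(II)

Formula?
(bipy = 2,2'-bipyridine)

Ligands: 2 ammine (NH3, neutral), 1 2,2'-bipyridine (bipy, neutral), 2 nitrato (NO3, -1). Ligand charge sum = -2.
With V in oxidation state +2, the complex ion is [V...].

[V(bipy)(NH3)2(NO3)2]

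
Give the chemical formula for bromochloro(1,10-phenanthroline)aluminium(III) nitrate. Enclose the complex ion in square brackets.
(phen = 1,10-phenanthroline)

Ligands: 1 bromo (Br, -1), 1 chloro (Cl, -1), 1 1,10-phenanthroline (phen, neutral). Ligand charge sum = -2.
With Al in oxidation state +3, the complex ion is [Al...]^1+.
Charge balance with nitrate (-1) requires 1 complex ion per 1 nitrate.

[AlBrCl(phen)]NO3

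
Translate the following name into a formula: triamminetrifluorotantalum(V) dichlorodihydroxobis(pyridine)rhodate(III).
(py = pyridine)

[TaF3(NH3)3][RhCl2(OH)2(py)2]2

Cation [Ta…]: ligand charges -3, Ta(V) ⇒ ion charge 2+.
Anion [Rh…]: ligand charges -4, Rh(III) ⇒ ion charge 1−.
One 2+ cation requires 2 of the 1− anion.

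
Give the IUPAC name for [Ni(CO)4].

There is no counter-ion, so the complex is neutral overall.
Ligand charges: 4×carbonyl (neutral); total 0. So Ni + (0) = 0, giving Ni = 0.

tetracarbonylnickel(0)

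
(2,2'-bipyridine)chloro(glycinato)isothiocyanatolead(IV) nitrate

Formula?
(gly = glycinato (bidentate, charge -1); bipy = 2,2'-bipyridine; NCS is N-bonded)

[Pb(bipy)Cl(gly)(NCS)]NO3

Ligands: 1 glycinato (gly, -1), 1 2,2'-bipyridine (bipy, neutral), 1 chloro (Cl, -1), 1 isothiocyanato (NCS, -1). Ligand charge sum = -3.
Charge balance with nitrate (-1) requires 1 complex ion per 1 nitrate.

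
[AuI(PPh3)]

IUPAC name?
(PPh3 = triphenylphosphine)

iodo(triphenylphosphine)gold(I)

There is no counter-ion, so the complex is neutral overall.
Ligand charges: 1×iodo (-1 each), 1×triphenylphosphine (neutral); total -1. So Au + (-1) = 0, giving Au = +1.
Ligands are named alphabetically: iodo before triphenylphosphine.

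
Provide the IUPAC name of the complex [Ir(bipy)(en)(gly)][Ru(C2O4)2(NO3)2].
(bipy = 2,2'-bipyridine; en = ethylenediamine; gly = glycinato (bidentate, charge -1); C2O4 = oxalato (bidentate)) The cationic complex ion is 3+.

Both ions are complex: the cation is named first with the plain metal name, the anion second with the -ate form; each ion's ligands are alphabetised independently.
The complex cation is given as 3+; its ligand charges sum to -1, so Ir = +4.
A 1:1 salt means the anion carries the equal and opposite charge, 3−.
Anion: ligand charges sum to -6; for the ion to be 3−, Ru = +3.

(2,2'-bipyridine)(ethylenediamine)(glycinato)iridium(IV) dinitratodioxalatoruthenate(III)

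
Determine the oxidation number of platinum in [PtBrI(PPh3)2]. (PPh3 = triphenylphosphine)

No counter-ion: the bracketed complex is neutral.
Ligand charges: 1×Br = -1; 1×I = -1; 2×PPh3 neutral; sum -2.
Pt + (-2) = 0 ⇒ Pt is +2.

+2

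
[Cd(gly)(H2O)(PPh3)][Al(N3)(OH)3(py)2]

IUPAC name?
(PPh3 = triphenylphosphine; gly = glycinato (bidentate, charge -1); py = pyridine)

aqua(glycinato)(triphenylphosphine)cadmium(II) azidotrihydroxobis(pyridine)aluminate(III)

Both ions are complex: the cation is named first with the plain metal name, the anion second with the -ate form; each ion's ligands are alphabetised independently.
Aluminium is always +3 in its complexes; the anion's ligand charges sum to -4, so the complex anion is 1−.
A 1:1 salt means the cation carries the equal and opposite charge, 1+.
Cation: ligand charges sum to -1; for the ion to be 1+, Cd = +2.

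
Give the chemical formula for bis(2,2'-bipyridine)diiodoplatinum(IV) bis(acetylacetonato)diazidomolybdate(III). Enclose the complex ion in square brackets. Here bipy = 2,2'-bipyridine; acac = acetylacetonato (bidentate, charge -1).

[Pt(bipy)2I2][Mo(acac)2(N3)2]2

Cation [Pt…]: ligand charges -2, Pt(IV) ⇒ ion charge 2+.
Anion [Mo…]: ligand charges -4, Mo(III) ⇒ ion charge 1−.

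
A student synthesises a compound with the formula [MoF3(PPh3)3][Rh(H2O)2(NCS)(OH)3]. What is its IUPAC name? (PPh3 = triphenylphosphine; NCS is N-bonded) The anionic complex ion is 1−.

trifluorotris(triphenylphosphine)molybdenum(IV) diaquatrihydroxoisothiocyanatorhodate(III)

The complex anion is given as 1−; its ligand charges sum to -4, so Rh = +3.
A 1:1 salt means the cation carries the equal and opposite charge, 1+.
Cation: ligand charges sum to -3; for the ion to be 1+, Mo = +4.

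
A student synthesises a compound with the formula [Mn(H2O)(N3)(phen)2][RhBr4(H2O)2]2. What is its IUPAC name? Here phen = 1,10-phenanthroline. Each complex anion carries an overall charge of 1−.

aquaazidobis(1,10-phenanthroline)manganese(III) diaquatetrabromorhodate(III)

Both ions are complex: the cation is named first with the plain metal name, the anion second with the -ate form; each ion's ligands are alphabetised independently.
The complex anion is given as 1−; its ligand charges sum to -4, so Rh = +3.
With 2 anions per cation, the cation must be 2×1 = 2+.
Cation: ligand charges sum to -1; for the ion to be 2+, Mn = +3.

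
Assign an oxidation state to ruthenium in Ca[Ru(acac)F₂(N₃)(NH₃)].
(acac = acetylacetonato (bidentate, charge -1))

1 calcium outside the brackets (+2 each) → the complex ion is 2−.
Ligand charges: 1×NH3 neutral; 1×N3 = -1; 1×acac = -1; 2×F = -2; sum -4.
Ru + (-4) = 2− ⇒ Ru is +2.

+2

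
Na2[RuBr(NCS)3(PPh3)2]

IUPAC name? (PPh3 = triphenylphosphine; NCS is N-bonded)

sodium bromotriisothiocyanatobis(triphenylphosphine)ruthenate(II)

The 2 sodium counter-ions carry a total charge of +2, so each complex ion is 2−.
Ligand charges: 2×triphenylphosphine (neutral), 1×bromo (-1 each), 3×isothiocyanato (-1 each); total -4. So Ru + (-4) = 2−, giving Ru = +2.
Ligands are named alphabetically: bromo before isothiocyanato before triphenylphosphine.
The complex ion is anionic, so ruthenium takes the -ate form ruthenate(II).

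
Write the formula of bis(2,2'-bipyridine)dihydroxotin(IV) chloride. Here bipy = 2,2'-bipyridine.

Ligands: 2 2,2'-bipyridine (bipy, neutral), 2 hydroxo (OH, -1). Ligand charge sum = -2.
Charge balance with chloride (-1) requires 1 complex ion per 2 chloride.

[Sn(bipy)2(OH)2]Cl2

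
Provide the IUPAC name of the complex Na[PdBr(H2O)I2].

The 1 sodium counter-ion carries a total charge of +1, so each complex ion is 1−.
Ligand charges: 1×aqua (neutral), 1×bromo (-1 each), 2×iodo (-1 each); total -3. So Pd + (-3) = 1−, giving Pd = +2.
Ligands are named alphabetically: aqua before bromo before iodo.
The complex ion is anionic, so palladium takes the -ate form palladate(II).

sodium aquabromodiiodopalladate(II)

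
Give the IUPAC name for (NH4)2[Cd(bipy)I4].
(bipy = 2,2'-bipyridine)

ammonium (2,2'-bipyridine)tetraiodocadmate(II)

The 2 ammonium counter-ions carry a total charge of +2, so each complex ion is 2−.
Ligand charges: 4×iodo (-1 each), 1×2,2'-bipyridine (neutral); total -4. So Cd + (-4) = 2−, giving Cd = +2.
The complex ion is anionic, so cadmium takes the -ate form cadmate(II).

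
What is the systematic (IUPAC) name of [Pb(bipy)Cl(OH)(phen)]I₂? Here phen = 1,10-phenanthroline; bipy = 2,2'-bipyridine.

(2,2'-bipyridine)chlorohydroxo(1,10-phenanthroline)lead(IV) iodide

The 2 iodide counter-ions carry a total charge of -2, so each complex ion is 2+.
Ligand charges: 1×1,10-phenanthroline (neutral), 1×2,2'-bipyridine (neutral), 1×hydroxo (-1 each), 1×chloro (-1 each); total -2. So Pb + (-2) = 2+, giving Pb = +4.
Ligands are named alphabetically: bipyridine before chloro before hydroxo before phenanthroline.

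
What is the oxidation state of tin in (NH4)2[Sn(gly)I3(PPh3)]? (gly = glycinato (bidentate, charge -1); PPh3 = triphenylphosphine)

2 ammonium outside the brackets (+1 each) → the complex ion is 2−.
Ligand charges: 1×gly = -1; 1×PPh3 neutral; 3×I = -3; sum -4.
Sn + (-4) = 2− ⇒ Sn is +2.

+2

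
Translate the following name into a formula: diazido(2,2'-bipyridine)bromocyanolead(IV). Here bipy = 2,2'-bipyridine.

Ligands: 1 2,2'-bipyridine (bipy, neutral), 1 bromo (Br, -1), 2 azido (N3, -1), 1 cyano (CN, -1). Ligand charge sum = -4.
With Pb in oxidation state +4, the complex ion is [Pb...].

[Pb(bipy)Br(CN)(N3)2]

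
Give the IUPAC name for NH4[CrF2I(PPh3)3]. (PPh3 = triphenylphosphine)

ammonium difluoroiodotris(triphenylphosphine)chromate(II)

The 1 ammonium counter-ion carries a total charge of +1, so each complex ion is 1−.
Ligand charges: 1×iodo (-1 each), 2×fluoro (-1 each), 3×triphenylphosphine (neutral); total -3. So Cr + (-3) = 1−, giving Cr = +2.
Ligands are named alphabetically: fluoro before iodo before triphenylphosphine.
The complex ion is anionic, so chromium takes the -ate form chromate(II).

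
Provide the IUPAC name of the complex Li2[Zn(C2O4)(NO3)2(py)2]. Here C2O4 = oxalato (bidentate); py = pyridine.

lithium dinitratooxalatobis(pyridine)zincate(II)

The 2 lithium counter-ions carry a total charge of +2, so each complex ion is 2−.
Ligand charges: 1×oxalato (-2 each), 2×pyridine (neutral), 2×nitrato (-1 each); total -4. So Zn + (-4) = 2−, giving Zn = +2.
Ligands are named alphabetically: nitrato before oxalato before pyridine.
The complex ion is anionic, so zinc takes the -ate form zincate(II).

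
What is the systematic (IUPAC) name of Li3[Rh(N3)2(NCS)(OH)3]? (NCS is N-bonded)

The 3 lithium counter-ions carry a total charge of +3, so each complex ion is 3−.
Ligand charges: 2×azido (-1 each), 1×isothiocyanato (-1 each), 3×hydroxo (-1 each); total -6. So Rh + (-6) = 3−, giving Rh = +3.
The complex ion is anionic, so rhodium takes the -ate form rhodate(III).

lithium diazidotrihydroxoisothiocyanatorhodate(III)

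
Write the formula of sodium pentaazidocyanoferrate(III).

Ligands: 5 azido (N3, -1), 1 cyano (CN, -1). Ligand charge sum = -6.
Charge balance with sodium (+1) requires 1 complex ion per 3 sodium.

Na3[Fe(CN)(N3)5]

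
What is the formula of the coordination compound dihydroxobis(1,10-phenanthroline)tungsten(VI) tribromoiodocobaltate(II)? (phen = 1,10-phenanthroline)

Cation [W…]: ligand charges -2, W(VI) ⇒ ion charge 4+.
Anion [Co…]: ligand charges -4, Co(II) ⇒ ion charge 2−.
One 4+ cation requires 2 of the 2− anion.

[W(OH)2(phen)2][CoBr3I]2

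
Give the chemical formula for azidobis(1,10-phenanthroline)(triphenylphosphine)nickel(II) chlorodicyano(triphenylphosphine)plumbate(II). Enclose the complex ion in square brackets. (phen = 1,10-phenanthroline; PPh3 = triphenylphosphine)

[Ni(N3)(phen)2(PPh3)][PbCl(CN)2(PPh3)]

Cation [Ni…]: ligand charges -1, Ni(II) ⇒ ion charge 1+.
Anion [Pb…]: ligand charges -3, Pb(II) ⇒ ion charge 1−.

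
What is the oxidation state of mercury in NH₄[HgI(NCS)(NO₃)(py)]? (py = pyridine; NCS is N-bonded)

1 ammonium outside the brackets (+1 each) → the complex ion is 1−.
Ligand charges: 1×py neutral; 1×NCS = -1; 1×NO3 = -1; 1×I = -1; sum -3.
Hg + (-3) = 1− ⇒ Hg is +2.

+2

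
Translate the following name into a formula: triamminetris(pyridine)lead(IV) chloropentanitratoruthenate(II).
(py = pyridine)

[Pb(NH3)3(py)3][RuCl(NO3)5]

Cation [Pb…]: ligand charges 0, Pb(IV) ⇒ ion charge 4+.
Anion [Ru…]: ligand charges -6, Ru(II) ⇒ ion charge 4−.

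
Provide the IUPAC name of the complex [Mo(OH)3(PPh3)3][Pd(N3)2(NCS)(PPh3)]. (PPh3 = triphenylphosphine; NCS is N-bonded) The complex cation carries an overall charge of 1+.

The complex cation is given as 1+; its ligand charges sum to -3, so Mo = +4.
A 1:1 salt means the anion carries the equal and opposite charge, 1−.
Anion: ligand charges sum to -3; for the ion to be 1−, Pd = +2.

trihydroxotris(triphenylphosphine)molybdenum(IV) diazidoisothiocyanato(triphenylphosphine)palladate(II)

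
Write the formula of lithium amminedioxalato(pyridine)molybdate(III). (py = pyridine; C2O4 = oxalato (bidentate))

Li[Mo(C2O4)2(NH3)(py)]

Ligands: 1 ammine (NH3, neutral), 1 pyridine (py, neutral), 2 oxalato (C2O4, -2). Ligand charge sum = -4.
With Mo in oxidation state +3, the complex ion is [Mo...]^1−.
Charge balance with lithium (+1) requires 1 complex ion per 1 lithium.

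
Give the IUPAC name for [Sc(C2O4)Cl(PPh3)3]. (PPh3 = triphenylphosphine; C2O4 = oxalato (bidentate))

There is no counter-ion, so the complex is neutral overall.
Ligand charges: 3×triphenylphosphine (neutral), 1×chloro (-1 each), 1×oxalato (-2 each); total -3. So Sc + (-3) = 0, giving Sc = +3.
Ligands are named alphabetically: chloro before oxalato before triphenylphosphine.

chlorooxalatotris(triphenylphosphine)scandium(III)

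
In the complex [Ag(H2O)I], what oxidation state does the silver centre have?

+1

No counter-ion: the bracketed complex is neutral.
Ligand charges: 1×H2O neutral; 1×I = -1; sum -1.
Ag + (-1) = 0 ⇒ Ag is +1.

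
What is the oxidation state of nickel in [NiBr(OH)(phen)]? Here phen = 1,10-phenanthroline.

No counter-ion: the bracketed complex is neutral.
Ligand charges: 1×phen neutral; 1×Br = -1; 1×OH = -1; sum -2.
Ni + (-2) = 0 ⇒ Ni is +2.

+2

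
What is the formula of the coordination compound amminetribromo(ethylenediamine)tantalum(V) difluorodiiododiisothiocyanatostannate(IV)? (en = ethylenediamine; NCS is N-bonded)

[TaBr3(en)(NH3)][SnF2I2(NCS)2]

Cation [Ta…]: ligand charges -3, Ta(V) ⇒ ion charge 2+.
Anion [Sn…]: ligand charges -6, Sn(IV) ⇒ ion charge 2−.
One 2+ cation balances one 2− anion.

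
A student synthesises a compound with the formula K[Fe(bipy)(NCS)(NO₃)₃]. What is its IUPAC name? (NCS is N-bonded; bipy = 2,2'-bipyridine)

The 1 potassium counter-ion carries a total charge of +1, so each complex ion is 1−.
Ligand charges: 1×isothiocyanato (-1 each), 3×nitrato (-1 each), 1×2,2'-bipyridine (neutral); total -4. So Fe + (-4) = 1−, giving Fe = +3.
Ligands are named alphabetically: bipyridine before isothiocyanato before nitrato.
The complex ion is anionic, so iron takes the -ate form ferrate(III).

potassium (2,2'-bipyridine)isothiocyanatotrinitratoferrate(III)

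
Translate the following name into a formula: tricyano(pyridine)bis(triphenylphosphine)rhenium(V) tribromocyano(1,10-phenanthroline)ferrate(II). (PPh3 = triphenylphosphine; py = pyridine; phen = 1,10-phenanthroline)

[Re(CN)3(PPh3)2(py)][FeBr3(CN)(phen)]

Cation [Re…]: ligand charges -3, Re(V) ⇒ ion charge 2+.
Anion [Fe…]: ligand charges -4, Fe(II) ⇒ ion charge 2−.
One 2+ cation balances one 2− anion.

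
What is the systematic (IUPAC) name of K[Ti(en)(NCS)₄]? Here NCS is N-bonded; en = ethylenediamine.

potassium (ethylenediamine)tetraisothiocyanatotitanate(III)

The 1 potassium counter-ion carries a total charge of +1, so each complex ion is 1−.
Ligand charges: 4×isothiocyanato (-1 each), 1×ethylenediamine (neutral); total -4. So Ti + (-4) = 1−, giving Ti = +3.
Ligands are named alphabetically: ethylenediamine before isothiocyanato.
The complex ion is anionic, so titanium takes the -ate form titanate(III).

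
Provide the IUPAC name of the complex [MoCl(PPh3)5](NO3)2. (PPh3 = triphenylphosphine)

chloropentakis(triphenylphosphine)molybdenum(III) nitrate

The 2 nitrate counter-ions carry a total charge of -2, so each complex ion is 2+.
Ligand charges: 5×triphenylphosphine (neutral), 1×chloro (-1 each); total -1. So Mo + (-1) = 2+, giving Mo = +3.
Ligands are named alphabetically: chloro before triphenylphosphine.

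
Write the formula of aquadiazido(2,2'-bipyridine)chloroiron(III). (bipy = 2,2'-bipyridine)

Ligands: 2 azido (N3, -1), 1 chloro (Cl, -1), 1 aqua (H2O, neutral), 1 2,2'-bipyridine (bipy, neutral). Ligand charge sum = -3.
With Fe in oxidation state +3, the complex ion is [Fe...].

[Fe(bipy)Cl(H2O)(N3)2]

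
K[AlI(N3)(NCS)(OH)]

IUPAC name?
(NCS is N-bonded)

potassium azidohydroxoiodoisothiocyanatoaluminate(III)

The 1 potassium counter-ion carries a total charge of +1, so each complex ion is 1−.
Ligand charges: 1×isothiocyanato (-1 each), 1×hydroxo (-1 each), 1×azido (-1 each), 1×iodo (-1 each); total -4. So Al + (-4) = 1−, giving Al = +3.
Ligands are named alphabetically: azido before hydroxo before iodo before isothiocyanato.
The complex ion is anionic, so aluminium takes the -ate form aluminate(III).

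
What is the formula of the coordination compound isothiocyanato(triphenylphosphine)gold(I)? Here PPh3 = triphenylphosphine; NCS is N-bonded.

[Au(NCS)(PPh3)]

Ligands: 1 triphenylphosphine (PPh3, neutral), 1 isothiocyanato (NCS, -1). Ligand charge sum = -1.
With Au in oxidation state +1, the complex ion is [Au...].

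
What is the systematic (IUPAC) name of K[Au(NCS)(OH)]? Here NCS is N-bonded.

The 1 potassium counter-ion carries a total charge of +1, so each complex ion is 1−.
Ligand charges: 1×isothiocyanato (-1 each), 1×hydroxo (-1 each); total -2. So Au + (-2) = 1−, giving Au = +1.
The complex ion is anionic, so gold takes the -ate form aurate(I).

potassium hydroxoisothiocyanatoaurate(I)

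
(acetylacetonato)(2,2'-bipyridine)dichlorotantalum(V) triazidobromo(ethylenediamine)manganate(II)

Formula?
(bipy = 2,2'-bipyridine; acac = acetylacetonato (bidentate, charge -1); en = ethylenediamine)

[Ta(acac)(bipy)Cl2][MnBr(en)(N3)3]

Cation [Ta…]: ligand charges -3, Ta(V) ⇒ ion charge 2+.
Anion [Mn…]: ligand charges -4, Mn(II) ⇒ ion charge 2−.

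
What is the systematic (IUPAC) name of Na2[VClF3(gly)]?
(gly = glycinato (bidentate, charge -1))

sodium chlorotrifluoro(glycinato)vanadate(III)

The 2 sodium counter-ions carry a total charge of +2, so each complex ion is 2−.
Ligand charges: 3×fluoro (-1 each), 1×glycinato (-1 each), 1×chloro (-1 each); total -5. So V + (-5) = 2−, giving V = +3.
The complex ion is anionic, so vanadium takes the -ate form vanadate(III).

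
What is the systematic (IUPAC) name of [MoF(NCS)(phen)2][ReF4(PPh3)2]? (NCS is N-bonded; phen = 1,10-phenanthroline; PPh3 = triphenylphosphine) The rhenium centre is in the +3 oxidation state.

Both ions are complex: the cation is named first with the plain metal name, the anion second with the -ate form; each ion's ligands are alphabetised independently.
Re is given as +3; the anion's ligand charges sum to -4, so the complex anion is 1−.
A 1:1 salt means the cation carries the equal and opposite charge, 1+.
Cation: ligand charges sum to -2; for the ion to be 1+, Mo = +3.

fluoroisothiocyanatobis(1,10-phenanthroline)molybdenum(III) tetrafluorobis(triphenylphosphine)rhenate(III)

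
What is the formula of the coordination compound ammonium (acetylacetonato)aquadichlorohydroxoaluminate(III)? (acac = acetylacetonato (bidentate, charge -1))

Ligands: 1 acetylacetonato (acac, -1), 1 hydroxo (OH, -1), 2 chloro (Cl, -1), 1 aqua (H2O, neutral). Ligand charge sum = -4.
With Al in oxidation state +3, the complex ion is [Al...]^1−.
Charge balance with ammonium (+1) requires 1 complex ion per 1 ammonium.

NH4[Al(acac)Cl2(H2O)(OH)]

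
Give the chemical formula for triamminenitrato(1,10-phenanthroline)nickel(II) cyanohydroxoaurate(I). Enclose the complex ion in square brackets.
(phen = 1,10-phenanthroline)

Cation [Ni…]: ligand charges -1, Ni(II) ⇒ ion charge 1+.
Anion [Au…]: ligand charges -2, Au(I) ⇒ ion charge 1−.
One 1+ cation balances one 1− anion.

[Ni(NH3)3(NO3)(phen)][Au(CN)(OH)]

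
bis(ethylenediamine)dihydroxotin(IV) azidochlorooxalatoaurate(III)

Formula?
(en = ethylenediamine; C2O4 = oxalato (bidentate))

Cation [Sn…]: ligand charges -2, Sn(IV) ⇒ ion charge 2+.
Anion [Au…]: ligand charges -4, Au(III) ⇒ ion charge 1−.

[Sn(en)2(OH)2][Au(C2O4)Cl(N3)]2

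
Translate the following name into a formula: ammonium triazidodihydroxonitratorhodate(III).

Ligands: 3 azido (N3, -1), 2 hydroxo (OH, -1), 1 nitrato (NO3, -1). Ligand charge sum = -6.
With Rh in oxidation state +3, the complex ion is [Rh...]^3−.
Charge balance with ammonium (+1) requires 1 complex ion per 3 ammonium.

(NH4)3[Rh(N3)3(NO3)(OH)2]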